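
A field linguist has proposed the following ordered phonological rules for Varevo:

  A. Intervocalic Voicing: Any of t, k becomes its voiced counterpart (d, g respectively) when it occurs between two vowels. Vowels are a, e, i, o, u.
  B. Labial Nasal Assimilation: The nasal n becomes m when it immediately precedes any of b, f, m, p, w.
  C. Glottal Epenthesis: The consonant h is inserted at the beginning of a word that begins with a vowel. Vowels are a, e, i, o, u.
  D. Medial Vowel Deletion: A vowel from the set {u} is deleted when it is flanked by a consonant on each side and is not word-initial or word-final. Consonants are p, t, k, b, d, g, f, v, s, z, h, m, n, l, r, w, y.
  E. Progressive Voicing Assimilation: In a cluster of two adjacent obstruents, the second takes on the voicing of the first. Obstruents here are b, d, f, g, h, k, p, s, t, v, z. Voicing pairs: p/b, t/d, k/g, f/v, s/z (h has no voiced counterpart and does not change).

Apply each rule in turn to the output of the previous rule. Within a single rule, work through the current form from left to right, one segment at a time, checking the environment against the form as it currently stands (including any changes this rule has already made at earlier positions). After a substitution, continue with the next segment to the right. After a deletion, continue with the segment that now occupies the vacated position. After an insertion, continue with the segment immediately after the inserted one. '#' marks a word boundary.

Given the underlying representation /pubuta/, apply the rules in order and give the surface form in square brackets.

A Intervocalic Voicing: [pubuta] → [pubuda]
B Labial Nasal Assimilation: no change — [pubuda]
C Glottal Epenthesis: no change — [pubuda]
D Medial Vowel Deletion: [pubuda] → [pbda]
E Progressive Voicing Assimilation: [pbda] → [ppta]

[ppta]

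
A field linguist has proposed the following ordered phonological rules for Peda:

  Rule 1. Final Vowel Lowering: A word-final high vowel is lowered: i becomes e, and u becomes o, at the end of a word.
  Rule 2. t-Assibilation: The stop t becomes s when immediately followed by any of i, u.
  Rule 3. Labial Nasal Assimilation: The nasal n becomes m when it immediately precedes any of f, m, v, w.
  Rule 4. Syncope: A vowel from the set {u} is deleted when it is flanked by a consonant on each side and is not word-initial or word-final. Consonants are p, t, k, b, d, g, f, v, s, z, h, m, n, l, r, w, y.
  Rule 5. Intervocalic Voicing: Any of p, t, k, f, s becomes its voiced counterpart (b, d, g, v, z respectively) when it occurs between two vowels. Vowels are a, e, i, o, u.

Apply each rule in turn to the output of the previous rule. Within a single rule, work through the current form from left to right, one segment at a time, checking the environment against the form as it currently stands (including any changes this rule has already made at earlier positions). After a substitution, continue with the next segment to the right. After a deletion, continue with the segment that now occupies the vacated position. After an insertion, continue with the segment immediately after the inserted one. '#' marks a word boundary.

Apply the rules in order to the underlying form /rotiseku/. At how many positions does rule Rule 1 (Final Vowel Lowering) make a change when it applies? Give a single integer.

1

Rule 1 Final Vowel Lowering: [rotiseku] → [rotiseko]
Rule 2 t-Assibilation: [rotiseko] → [rosiseko]
Rule 3 Labial Nasal Assimilation: no change — [rosiseko]
Rule 4 Syncope: no change — [rosiseko]
Rule 5 Intervocalic Voicing: [rosiseko] → [rozizego]
Rule Rule 1 changed 1 position(s).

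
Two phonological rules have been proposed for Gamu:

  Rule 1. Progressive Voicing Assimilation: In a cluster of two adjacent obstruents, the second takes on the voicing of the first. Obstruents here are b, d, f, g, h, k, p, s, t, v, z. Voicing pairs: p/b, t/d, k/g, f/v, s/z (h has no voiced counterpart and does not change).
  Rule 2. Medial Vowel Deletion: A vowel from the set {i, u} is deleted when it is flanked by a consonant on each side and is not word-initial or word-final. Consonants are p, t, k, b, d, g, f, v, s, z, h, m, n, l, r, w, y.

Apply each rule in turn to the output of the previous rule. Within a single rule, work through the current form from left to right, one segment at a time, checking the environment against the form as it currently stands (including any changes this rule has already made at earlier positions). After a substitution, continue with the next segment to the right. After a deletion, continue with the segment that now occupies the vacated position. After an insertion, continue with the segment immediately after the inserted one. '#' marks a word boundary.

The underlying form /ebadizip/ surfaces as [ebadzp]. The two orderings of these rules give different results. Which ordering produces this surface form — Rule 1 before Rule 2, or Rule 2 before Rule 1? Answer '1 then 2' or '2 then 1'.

Order 1 then 2:
  1 Progressive Voicing Assimilation: no change — [ebadizip]
  2 Medial Vowel Deletion: [ebadizip] → [ebadzp]
  result: [ebadzp]
Order 2 then 1:
  2 Medial Vowel Deletion: [ebadizip] → [ebadzp]
  1 Progressive Voicing Assimilation: [ebadzp] → [ebadzb]
  result: [ebadzb]

1 then 2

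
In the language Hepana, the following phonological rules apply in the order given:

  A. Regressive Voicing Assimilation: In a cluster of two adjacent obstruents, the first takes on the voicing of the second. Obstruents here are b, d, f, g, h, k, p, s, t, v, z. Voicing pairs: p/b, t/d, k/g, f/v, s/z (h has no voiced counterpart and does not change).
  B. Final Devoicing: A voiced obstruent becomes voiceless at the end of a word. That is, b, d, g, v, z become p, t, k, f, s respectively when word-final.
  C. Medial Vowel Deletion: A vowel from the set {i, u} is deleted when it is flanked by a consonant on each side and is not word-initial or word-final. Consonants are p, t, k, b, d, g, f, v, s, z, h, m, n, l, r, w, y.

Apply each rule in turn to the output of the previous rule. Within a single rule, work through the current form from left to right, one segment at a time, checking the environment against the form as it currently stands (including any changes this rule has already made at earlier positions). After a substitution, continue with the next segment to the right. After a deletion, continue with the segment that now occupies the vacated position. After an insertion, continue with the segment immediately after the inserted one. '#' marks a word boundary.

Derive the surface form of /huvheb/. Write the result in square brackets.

[hfhep]

A Regressive Voicing Assimilation: [huvheb] → [hufheb]
B Final Devoicing: [hufheb] → [hufhep]
C Medial Vowel Deletion: [hufhep] → [hfhep]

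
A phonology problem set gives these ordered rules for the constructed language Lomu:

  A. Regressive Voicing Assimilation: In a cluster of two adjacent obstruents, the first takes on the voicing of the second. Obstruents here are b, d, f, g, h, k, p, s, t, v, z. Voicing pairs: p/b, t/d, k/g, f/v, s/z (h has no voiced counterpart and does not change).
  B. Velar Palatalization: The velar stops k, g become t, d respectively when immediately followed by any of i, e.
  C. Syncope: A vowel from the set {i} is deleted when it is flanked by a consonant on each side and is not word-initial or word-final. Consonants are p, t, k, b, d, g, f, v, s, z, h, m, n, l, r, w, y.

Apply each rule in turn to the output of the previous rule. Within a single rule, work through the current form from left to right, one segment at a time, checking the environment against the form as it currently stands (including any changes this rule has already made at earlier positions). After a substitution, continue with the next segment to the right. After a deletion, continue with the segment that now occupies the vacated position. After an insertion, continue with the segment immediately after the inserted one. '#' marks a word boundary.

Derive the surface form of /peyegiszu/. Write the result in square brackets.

[peyedzzu]

A Regressive Voicing Assimilation: [peyegiszu] → [peyegizzu]
B Velar Palatalization: [peyegizzu] → [peyedizzu]
C Syncope: [peyedizzu] → [peyedzzu]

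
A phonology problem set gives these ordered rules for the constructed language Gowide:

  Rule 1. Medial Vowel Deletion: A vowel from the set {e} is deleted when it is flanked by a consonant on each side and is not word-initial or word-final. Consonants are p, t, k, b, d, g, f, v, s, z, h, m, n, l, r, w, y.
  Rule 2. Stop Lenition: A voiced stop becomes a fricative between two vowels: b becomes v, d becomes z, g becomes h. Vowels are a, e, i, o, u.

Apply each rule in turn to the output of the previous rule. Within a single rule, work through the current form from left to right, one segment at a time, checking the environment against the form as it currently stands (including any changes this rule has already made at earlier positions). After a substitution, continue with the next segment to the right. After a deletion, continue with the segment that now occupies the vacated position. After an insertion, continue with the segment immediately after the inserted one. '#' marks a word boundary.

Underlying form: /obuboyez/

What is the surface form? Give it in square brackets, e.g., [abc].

Rule 1 Medial Vowel Deletion: [obuboyez] → [obuboyz]
Rule 2 Stop Lenition: [obuboyz] → [ovuvoyz]

[ovuvoyz]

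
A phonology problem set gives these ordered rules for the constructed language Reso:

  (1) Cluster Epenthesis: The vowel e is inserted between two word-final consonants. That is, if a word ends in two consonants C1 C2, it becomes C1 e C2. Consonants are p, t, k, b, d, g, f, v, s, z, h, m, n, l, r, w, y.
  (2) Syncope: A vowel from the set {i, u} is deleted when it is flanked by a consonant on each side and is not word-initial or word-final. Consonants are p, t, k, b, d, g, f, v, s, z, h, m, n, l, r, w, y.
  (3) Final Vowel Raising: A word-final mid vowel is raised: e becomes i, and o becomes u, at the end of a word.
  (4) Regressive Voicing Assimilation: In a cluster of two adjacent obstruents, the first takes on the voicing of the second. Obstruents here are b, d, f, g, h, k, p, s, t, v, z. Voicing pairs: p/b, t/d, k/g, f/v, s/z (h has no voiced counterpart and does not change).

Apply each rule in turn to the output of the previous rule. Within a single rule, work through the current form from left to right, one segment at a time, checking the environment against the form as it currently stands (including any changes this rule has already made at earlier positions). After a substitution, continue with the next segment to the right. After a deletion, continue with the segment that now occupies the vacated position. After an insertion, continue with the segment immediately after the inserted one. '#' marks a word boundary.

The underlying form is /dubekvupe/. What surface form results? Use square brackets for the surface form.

[dbegfpi]

(1) Cluster Epenthesis: no change — [dubekvupe]
(2) Syncope: [dubekvupe] → [dbekvpe]
(3) Final Vowel Raising: [dbekvpe] → [dbekvpi]
(4) Regressive Voicing Assimilation: [dbekvpi] → [dbegfpi]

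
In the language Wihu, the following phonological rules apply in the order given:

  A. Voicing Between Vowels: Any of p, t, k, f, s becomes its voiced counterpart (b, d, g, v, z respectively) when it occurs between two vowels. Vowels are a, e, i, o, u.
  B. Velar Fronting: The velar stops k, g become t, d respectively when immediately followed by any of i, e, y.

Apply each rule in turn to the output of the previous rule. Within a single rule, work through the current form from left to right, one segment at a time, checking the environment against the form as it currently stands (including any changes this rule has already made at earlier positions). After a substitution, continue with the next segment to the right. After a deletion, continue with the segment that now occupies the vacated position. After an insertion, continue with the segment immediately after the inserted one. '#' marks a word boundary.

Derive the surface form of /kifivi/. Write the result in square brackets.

A Voicing Between Vowels: [kifivi] → [kivivi]
B Velar Fronting: [kivivi] → [tivivi]

[tivivi]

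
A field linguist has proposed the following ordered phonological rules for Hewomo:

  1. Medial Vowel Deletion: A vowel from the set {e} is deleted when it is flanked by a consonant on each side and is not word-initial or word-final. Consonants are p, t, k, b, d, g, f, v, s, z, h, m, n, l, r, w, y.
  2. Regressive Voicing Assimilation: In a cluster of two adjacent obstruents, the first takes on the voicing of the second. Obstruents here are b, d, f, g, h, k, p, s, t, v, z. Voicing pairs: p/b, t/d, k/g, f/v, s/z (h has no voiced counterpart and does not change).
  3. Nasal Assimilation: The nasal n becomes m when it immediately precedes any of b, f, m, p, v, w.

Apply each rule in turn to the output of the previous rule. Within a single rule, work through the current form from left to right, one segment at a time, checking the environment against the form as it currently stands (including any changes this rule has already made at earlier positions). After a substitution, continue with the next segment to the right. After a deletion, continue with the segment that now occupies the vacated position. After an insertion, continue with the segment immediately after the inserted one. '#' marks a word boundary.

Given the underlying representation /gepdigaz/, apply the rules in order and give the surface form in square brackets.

1 Medial Vowel Deletion: [gepdigaz] → [gpdigaz]
2 Regressive Voicing Assimilation: [gpdigaz] → [kbdigaz]
3 Nasal Assimilation: no change — [kbdigaz]

[kbdigaz]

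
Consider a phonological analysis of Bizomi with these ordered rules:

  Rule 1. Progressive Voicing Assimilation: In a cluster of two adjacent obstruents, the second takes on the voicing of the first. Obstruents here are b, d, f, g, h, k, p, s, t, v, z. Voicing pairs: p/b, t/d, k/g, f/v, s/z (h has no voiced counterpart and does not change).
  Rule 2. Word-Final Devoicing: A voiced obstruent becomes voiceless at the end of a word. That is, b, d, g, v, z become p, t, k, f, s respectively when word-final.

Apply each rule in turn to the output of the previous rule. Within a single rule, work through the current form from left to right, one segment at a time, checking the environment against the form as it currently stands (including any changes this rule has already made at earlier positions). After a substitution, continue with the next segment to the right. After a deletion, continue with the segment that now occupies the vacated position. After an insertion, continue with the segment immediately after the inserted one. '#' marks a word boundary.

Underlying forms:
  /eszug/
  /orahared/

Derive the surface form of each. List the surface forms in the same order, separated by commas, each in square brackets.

[essuk], [oraharet]

/eszug/:
  Rule 1 Progressive Voicing Assimilation: [eszug] → [essug]
  Rule 2 Word-Final Devoicing: [essug] → [essuk]
/orahared/:
  Rule 1 Progressive Voicing Assimilation: no change — [orahared]
  Rule 2 Word-Final Devoicing: [orahared] → [oraharet]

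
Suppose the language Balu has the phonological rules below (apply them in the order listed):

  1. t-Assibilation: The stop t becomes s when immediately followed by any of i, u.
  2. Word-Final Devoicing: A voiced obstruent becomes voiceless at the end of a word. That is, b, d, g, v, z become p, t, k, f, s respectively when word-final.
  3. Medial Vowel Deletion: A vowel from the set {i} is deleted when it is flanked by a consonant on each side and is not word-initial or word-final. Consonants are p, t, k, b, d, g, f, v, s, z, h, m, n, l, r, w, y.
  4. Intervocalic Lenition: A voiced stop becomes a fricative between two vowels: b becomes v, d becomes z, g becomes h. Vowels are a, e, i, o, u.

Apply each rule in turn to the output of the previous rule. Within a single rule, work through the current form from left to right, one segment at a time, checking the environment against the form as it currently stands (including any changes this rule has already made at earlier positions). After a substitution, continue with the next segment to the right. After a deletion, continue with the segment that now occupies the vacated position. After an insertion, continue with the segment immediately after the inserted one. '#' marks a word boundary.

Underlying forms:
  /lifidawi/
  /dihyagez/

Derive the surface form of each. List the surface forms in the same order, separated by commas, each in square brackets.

[lfdawi], [dhyahes]

/lifidawi/:
  1 t-Assibilation: no change — [lifidawi]
  2 Word-Final Devoicing: no change — [lifidawi]
  3 Medial Vowel Deletion: [lifidawi] → [lfdawi]
  4 Intervocalic Lenition: no change — [lfdawi]
/dihyagez/:
  1 t-Assibilation: no change — [dihyagez]
  2 Word-Final Devoicing: [dihyagez] → [dihyages]
  3 Medial Vowel Deletion: [dihyages] → [dhyages]
  4 Intervocalic Lenition: [dhyages] → [dhyahes]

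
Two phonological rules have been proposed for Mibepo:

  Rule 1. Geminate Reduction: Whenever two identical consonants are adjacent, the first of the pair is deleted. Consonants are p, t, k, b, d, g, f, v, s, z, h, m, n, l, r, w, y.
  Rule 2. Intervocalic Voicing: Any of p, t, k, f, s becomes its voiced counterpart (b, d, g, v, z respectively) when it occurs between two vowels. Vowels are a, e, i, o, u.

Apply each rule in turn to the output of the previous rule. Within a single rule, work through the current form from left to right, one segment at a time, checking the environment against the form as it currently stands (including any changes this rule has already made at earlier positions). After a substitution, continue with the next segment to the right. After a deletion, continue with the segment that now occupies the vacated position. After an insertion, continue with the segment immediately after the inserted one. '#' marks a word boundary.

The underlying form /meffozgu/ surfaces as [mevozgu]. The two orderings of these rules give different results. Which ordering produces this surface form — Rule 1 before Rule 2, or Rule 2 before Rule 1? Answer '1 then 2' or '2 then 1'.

Order 1 then 2:
  1 Geminate Reduction: [meffozgu] → [mefozgu]
  2 Intervocalic Voicing: [mefozgu] → [mevozgu]
  result: [mevozgu]
Order 2 then 1:
  2 Intervocalic Voicing: no change — [meffozgu]
  1 Geminate Reduction: [meffozgu] → [mefozgu]
  result: [mefozgu]

1 then 2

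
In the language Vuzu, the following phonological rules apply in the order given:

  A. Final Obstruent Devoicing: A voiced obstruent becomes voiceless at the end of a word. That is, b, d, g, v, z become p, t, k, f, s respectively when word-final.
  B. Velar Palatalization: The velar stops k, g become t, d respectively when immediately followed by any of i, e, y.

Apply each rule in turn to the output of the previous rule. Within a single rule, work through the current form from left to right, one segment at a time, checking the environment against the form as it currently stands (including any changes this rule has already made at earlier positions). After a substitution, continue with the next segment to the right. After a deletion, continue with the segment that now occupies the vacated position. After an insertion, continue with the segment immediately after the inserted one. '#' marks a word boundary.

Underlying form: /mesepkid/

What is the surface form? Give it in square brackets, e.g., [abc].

A Final Obstruent Devoicing: [mesepkid] → [mesepkit]
B Velar Palatalization: [mesepkit] → [meseptit]

[meseptit]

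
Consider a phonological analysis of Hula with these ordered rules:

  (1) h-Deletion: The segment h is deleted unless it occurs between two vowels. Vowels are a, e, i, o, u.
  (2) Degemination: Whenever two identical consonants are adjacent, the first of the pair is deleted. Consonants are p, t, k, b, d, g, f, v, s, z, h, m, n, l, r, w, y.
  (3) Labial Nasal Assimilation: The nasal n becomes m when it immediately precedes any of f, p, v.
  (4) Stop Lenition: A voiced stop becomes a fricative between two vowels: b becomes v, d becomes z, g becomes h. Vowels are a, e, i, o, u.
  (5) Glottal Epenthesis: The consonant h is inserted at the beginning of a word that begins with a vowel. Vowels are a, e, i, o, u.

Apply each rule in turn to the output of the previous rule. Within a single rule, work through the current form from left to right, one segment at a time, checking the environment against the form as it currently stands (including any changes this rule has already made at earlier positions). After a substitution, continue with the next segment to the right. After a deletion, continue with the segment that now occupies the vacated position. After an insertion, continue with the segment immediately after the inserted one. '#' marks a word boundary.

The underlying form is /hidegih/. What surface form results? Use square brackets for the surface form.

(1) h-Deletion: [hidegih] → [idegi]
(2) Degemination: no change — [idegi]
(3) Labial Nasal Assimilation: no change — [idegi]
(4) Stop Lenition: [idegi] → [izehi]
(5) Glottal Epenthesis: [izehi] → [hizehi]

[hizehi]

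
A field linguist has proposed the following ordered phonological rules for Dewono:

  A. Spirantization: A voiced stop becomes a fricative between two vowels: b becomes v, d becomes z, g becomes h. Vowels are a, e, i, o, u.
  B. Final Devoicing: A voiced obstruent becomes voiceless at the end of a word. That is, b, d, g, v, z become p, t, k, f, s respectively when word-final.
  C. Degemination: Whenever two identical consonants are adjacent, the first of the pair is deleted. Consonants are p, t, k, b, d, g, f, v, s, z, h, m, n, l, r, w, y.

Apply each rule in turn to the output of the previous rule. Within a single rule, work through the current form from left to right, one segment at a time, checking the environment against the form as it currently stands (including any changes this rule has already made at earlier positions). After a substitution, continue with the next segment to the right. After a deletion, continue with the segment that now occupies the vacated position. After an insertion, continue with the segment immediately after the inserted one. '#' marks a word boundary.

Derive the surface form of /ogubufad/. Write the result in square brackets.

[ohuvufat]

A Spirantization: [ogubufad] → [ohuvufad]
B Final Devoicing: [ohuvufad] → [ohuvufat]
C Degemination: no change — [ohuvufat]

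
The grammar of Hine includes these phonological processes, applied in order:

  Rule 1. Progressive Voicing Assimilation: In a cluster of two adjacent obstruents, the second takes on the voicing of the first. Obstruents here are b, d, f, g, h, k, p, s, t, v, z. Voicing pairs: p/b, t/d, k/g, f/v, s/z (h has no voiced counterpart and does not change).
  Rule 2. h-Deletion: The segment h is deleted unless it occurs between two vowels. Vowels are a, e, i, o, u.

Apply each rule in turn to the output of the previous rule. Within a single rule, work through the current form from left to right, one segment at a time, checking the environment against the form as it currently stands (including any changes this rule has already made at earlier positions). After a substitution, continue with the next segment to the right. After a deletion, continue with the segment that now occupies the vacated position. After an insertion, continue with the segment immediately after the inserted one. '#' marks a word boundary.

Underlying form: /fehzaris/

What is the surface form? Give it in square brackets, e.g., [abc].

Rule 1 Progressive Voicing Assimilation: [fehzaris] → [fehsaris]
Rule 2 h-Deletion: [fehsaris] → [fesaris]

[fesaris]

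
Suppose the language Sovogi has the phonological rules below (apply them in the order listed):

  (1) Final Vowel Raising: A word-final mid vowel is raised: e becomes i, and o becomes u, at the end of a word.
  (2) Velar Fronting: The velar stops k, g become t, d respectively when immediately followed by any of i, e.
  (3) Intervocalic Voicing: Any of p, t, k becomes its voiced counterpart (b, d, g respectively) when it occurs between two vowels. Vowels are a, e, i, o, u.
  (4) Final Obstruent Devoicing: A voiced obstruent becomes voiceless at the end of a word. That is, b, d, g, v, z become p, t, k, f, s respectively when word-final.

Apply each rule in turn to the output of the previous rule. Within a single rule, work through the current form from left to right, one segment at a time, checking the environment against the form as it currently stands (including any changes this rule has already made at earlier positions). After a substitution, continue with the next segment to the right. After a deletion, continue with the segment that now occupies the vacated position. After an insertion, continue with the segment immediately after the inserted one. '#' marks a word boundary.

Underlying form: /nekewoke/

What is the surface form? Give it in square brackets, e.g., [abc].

(1) Final Vowel Raising: [nekewoke] → [nekewoki]
(2) Velar Fronting: [nekewoki] → [netewoti]
(3) Intervocalic Voicing: [netewoti] → [nedewodi]
(4) Final Obstruent Devoicing: no change — [nedewodi]

[nedewodi]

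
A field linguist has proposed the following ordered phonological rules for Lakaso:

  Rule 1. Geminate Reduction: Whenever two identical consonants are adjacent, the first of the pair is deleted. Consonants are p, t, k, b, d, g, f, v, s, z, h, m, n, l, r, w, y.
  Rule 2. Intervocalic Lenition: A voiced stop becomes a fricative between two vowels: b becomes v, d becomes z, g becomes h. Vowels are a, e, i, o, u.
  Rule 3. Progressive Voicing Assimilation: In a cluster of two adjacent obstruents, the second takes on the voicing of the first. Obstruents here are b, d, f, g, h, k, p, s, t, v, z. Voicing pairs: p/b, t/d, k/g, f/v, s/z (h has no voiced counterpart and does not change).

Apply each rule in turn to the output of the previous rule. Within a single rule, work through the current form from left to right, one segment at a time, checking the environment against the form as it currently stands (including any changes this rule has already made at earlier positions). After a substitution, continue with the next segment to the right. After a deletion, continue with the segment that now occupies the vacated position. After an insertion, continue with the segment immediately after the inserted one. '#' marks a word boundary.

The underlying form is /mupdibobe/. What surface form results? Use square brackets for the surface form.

Rule 1 Geminate Reduction: no change — [mupdibobe]
Rule 2 Intervocalic Lenition: [mupdibobe] → [mupdivove]
Rule 3 Progressive Voicing Assimilation: [mupdivove] → [muptivove]

[muptivove]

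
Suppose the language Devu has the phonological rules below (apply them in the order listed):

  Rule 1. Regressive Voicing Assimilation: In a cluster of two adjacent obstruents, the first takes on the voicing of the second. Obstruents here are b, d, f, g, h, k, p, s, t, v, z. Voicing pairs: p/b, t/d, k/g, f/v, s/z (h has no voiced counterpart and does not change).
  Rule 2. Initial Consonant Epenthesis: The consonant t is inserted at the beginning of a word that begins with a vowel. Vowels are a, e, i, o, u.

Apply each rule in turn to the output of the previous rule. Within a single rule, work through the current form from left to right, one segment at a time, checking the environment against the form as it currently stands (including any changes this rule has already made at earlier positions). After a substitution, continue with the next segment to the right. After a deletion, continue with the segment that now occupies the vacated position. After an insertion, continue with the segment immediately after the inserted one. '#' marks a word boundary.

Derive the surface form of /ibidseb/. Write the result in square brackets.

[tibitseb]

Rule 1 Regressive Voicing Assimilation: [ibidseb] → [ibitseb]
Rule 2 Initial Consonant Epenthesis: [ibitseb] → [tibitseb]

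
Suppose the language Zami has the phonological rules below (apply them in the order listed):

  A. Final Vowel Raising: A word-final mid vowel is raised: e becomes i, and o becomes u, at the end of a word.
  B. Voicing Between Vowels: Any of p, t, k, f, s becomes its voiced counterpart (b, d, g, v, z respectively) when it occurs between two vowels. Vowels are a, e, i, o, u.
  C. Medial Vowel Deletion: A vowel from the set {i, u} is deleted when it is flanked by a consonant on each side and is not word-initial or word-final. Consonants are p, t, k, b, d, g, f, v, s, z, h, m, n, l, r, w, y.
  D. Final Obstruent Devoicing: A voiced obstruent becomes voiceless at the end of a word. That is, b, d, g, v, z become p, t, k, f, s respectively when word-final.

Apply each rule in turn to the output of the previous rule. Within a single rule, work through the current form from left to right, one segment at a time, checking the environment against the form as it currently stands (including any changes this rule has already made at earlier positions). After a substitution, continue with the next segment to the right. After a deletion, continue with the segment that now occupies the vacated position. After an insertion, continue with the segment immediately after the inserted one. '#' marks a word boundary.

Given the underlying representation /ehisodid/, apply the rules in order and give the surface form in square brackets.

A Final Vowel Raising: no change — [ehisodid]
B Voicing Between Vowels: [ehisodid] → [ehizodid]
C Medial Vowel Deletion: [ehizodid] → [ehzodd]
D Final Obstruent Devoicing: [ehzodd] → [ehzodt]

[ehzodt]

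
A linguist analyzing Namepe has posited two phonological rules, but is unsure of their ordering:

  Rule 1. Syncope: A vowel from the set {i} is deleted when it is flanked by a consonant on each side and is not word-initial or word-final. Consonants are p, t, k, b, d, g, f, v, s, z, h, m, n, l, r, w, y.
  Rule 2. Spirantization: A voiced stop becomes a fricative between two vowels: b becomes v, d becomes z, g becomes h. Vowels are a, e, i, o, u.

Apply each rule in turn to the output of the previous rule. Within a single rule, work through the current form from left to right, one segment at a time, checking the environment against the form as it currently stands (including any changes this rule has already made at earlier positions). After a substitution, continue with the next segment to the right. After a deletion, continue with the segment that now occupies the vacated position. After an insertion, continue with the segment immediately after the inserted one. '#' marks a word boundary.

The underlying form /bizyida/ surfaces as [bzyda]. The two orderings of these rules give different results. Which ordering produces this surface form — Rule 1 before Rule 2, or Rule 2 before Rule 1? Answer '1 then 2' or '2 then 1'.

Order 1 then 2:
  1 Syncope: [bizyida] → [bzyda]
  2 Spirantization: no change — [bzyda]
  result: [bzyda]
Order 2 then 1:
  2 Spirantization: [bizyida] → [bizyiza]
  1 Syncope: [bizyiza] → [bzyza]
  result: [bzyza]

1 then 2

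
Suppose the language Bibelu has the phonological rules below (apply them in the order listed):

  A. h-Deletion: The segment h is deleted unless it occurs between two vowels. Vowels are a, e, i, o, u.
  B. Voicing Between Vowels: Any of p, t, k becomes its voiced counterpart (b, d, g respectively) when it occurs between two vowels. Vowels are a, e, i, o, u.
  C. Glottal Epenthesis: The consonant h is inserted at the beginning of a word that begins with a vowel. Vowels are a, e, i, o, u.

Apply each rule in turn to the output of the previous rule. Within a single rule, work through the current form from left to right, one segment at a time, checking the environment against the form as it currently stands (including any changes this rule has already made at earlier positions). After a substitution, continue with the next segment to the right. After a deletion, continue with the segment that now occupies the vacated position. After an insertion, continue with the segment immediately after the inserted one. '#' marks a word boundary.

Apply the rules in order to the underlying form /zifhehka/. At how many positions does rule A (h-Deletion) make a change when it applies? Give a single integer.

2

A h-Deletion: [zifhehka] → [zifeka]
B Voicing Between Vowels: [zifeka] → [zifega]
C Glottal Epenthesis: no change — [zifega]
Rule A changed 2 position(s).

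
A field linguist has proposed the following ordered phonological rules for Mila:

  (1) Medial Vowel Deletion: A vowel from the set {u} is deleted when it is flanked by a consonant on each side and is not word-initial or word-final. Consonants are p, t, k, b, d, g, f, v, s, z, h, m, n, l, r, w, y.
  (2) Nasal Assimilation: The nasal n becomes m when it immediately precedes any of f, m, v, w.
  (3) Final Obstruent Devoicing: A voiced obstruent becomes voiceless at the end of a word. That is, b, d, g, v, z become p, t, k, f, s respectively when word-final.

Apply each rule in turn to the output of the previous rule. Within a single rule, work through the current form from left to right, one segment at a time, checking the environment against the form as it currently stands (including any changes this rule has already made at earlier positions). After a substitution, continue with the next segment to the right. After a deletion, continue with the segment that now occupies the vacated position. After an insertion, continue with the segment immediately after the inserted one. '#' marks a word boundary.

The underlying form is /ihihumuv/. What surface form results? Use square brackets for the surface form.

(1) Medial Vowel Deletion: [ihihumuv] → [ihihmv]
(2) Nasal Assimilation: no change — [ihihmv]
(3) Final Obstruent Devoicing: [ihihmv] → [ihihmf]

[ihihmf]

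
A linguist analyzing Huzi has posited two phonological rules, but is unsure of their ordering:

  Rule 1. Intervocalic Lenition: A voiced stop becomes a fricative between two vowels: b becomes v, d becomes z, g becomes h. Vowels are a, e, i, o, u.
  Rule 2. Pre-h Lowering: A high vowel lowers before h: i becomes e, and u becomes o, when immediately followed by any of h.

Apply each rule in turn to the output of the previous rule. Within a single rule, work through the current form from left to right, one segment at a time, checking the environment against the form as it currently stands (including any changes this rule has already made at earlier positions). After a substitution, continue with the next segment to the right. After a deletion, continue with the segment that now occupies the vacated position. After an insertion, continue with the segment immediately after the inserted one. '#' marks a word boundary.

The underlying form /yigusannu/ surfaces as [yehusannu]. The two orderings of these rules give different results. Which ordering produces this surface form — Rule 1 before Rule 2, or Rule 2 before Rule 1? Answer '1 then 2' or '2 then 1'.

Order 1 then 2:
  1 Intervocalic Lenition: [yigusannu] → [yihusannu]
  2 Pre-h Lowering: [yihusannu] → [yehusannu]
  result: [yehusannu]
Order 2 then 1:
  2 Pre-h Lowering: no change — [yigusannu]
  1 Intervocalic Lenition: [yigusannu] → [yihusannu]
  result: [yihusannu]

1 then 2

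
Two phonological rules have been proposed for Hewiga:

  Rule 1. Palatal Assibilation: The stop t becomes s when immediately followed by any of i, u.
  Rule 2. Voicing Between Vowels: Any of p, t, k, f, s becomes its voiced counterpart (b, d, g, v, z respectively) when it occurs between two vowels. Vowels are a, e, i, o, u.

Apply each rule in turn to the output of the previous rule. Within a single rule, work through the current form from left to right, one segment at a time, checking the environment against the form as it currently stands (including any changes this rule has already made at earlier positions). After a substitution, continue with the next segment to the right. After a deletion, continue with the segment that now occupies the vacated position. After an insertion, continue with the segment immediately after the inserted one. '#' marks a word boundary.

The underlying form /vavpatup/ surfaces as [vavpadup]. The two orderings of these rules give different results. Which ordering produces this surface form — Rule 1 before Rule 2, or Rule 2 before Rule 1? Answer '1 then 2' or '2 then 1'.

Order 1 then 2:
  1 Palatal Assibilation: [vavpatup] → [vavpasup]
  2 Voicing Between Vowels: [vavpasup] → [vavpazup]
  result: [vavpazup]
Order 2 then 1:
  2 Voicing Between Vowels: [vavpatup] → [vavpadup]
  1 Palatal Assibilation: no change — [vavpadup]
  result: [vavpadup]

2 then 1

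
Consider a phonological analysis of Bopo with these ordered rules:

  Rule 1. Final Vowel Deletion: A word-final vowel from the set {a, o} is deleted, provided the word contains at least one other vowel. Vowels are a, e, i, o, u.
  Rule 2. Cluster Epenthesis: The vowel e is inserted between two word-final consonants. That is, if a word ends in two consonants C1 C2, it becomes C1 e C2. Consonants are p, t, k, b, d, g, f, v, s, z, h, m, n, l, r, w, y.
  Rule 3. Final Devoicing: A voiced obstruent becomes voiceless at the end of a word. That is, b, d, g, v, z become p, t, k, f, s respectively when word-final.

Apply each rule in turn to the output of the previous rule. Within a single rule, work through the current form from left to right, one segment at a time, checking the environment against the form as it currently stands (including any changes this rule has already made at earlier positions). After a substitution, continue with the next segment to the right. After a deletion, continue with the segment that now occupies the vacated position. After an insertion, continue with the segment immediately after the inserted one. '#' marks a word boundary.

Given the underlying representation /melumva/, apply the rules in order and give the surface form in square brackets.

[melumef]

Rule 1 Final Vowel Deletion: [melumva] → [melumv]
Rule 2 Cluster Epenthesis: [melumv] → [melumev]
Rule 3 Final Devoicing: [melumev] → [melumef]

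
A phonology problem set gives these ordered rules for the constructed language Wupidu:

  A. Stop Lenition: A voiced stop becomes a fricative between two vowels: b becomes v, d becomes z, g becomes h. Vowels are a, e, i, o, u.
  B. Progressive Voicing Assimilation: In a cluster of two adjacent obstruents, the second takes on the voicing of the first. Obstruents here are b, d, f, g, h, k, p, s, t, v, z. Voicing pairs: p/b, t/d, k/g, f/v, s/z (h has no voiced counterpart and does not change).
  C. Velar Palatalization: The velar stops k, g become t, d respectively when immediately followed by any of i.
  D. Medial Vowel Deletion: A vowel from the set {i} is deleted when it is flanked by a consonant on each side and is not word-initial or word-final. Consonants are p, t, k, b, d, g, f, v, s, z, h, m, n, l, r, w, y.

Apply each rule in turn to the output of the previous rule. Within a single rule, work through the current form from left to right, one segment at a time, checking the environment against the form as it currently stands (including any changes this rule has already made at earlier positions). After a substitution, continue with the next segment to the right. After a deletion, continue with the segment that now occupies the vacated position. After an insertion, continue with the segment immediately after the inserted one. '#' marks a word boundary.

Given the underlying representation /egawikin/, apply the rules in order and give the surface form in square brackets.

[ehawtn]

A Stop Lenition: [egawikin] → [ehawikin]
B Progressive Voicing Assimilation: no change — [ehawikin]
C Velar Palatalization: [ehawikin] → [ehawitin]
D Medial Vowel Deletion: [ehawitin] → [ehawtn]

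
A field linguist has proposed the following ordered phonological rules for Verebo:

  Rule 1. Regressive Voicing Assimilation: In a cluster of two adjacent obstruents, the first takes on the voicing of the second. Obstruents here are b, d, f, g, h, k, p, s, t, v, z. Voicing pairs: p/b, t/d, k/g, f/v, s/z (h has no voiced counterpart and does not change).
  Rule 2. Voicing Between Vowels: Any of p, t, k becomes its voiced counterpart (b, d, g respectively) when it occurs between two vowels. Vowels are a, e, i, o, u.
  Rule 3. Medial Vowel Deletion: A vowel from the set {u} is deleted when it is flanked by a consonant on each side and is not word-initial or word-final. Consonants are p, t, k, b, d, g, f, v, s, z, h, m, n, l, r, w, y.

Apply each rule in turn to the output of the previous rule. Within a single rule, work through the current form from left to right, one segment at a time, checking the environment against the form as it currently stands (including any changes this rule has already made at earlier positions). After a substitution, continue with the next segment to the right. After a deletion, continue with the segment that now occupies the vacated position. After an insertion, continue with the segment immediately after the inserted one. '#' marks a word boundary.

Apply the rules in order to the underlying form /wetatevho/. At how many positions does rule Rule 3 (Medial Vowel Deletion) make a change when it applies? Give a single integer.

Rule 1 Regressive Voicing Assimilation: [wetatevho] → [wetatefho]
Rule 2 Voicing Between Vowels: [wetatefho] → [wedadefho]
Rule 3 Medial Vowel Deletion: no change — [wedadefho]
Rule Rule 3 changed 0 position(s).

0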